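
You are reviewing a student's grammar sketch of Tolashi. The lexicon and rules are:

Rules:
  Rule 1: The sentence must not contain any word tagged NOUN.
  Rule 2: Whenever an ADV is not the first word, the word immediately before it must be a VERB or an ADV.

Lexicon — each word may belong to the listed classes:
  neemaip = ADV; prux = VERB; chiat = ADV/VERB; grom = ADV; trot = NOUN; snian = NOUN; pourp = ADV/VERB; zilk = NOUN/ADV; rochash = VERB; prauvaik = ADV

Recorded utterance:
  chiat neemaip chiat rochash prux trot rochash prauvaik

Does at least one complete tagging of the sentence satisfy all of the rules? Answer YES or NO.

Candidates per position — 1:chiat {ADV,VERB}; 2:neemaip {ADV}; 3:chiat {ADV,VERB}; 4:rochash {VERB}; 5:prux {VERB}; 6:trot {NOUN}; 7:rochash {VERB}; 8:prauvaik {ADV}.
Rule 1 cannot be satisfied by any choice of tags from the lexicon.
So there is no consistent tagging.

NO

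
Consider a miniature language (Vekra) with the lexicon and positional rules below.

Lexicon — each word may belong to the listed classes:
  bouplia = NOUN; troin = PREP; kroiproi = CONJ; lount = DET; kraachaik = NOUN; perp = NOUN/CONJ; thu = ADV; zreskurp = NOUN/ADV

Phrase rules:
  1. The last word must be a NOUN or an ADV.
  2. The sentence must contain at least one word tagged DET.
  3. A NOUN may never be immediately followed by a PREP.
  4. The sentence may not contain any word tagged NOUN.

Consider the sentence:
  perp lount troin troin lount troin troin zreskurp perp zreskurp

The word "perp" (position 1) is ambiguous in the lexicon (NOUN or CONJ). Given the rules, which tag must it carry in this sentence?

Candidates per position — 1:perp {NOUN,CONJ}; 2:lount {DET}; 3:troin {PREP}; 4:troin {PREP}; 5:lount {DET}; 6:troin {PREP}; 7:troin {PREP}; 8:zreskurp {NOUN,ADV}; 9:perp {NOUN,CONJ}; 10:zreskurp {NOUN,ADV}.
Position 1: tagging it NOUN would leave rule 4 unsatisfiable, so it must be CONJ.
Position 8: tagging it NOUN would leave rule 4 unsatisfiable, so it must be ADV.
Position 9: tagging it NOUN would leave rule 4 unsatisfiable, so it must be CONJ.
Position 10: tagging it NOUN would leave rule 4 unsatisfiable, so it must be ADV.
That leaves exactly one tagging: CONJ DET PREP PREP DET PREP PREP ADV CONJ ADV.
Verifying each rule — rule 1 ok; rule 2 ok; rule 3 ok; rule 4 ok.

CONJ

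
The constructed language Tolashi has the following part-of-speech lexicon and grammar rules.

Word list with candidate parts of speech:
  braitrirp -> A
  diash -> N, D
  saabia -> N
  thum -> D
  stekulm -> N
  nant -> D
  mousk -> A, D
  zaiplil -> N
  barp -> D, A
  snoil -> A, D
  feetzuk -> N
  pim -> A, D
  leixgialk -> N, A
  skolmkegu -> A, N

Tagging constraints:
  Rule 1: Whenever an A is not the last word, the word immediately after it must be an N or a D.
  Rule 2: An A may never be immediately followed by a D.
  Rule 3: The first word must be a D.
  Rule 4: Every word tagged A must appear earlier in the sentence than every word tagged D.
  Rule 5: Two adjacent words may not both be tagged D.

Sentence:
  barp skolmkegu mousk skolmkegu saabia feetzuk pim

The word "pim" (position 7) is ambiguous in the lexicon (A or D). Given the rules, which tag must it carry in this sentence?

Candidates per position — 1:barp {D,A}; 2:skolmkegu {A,N}; 3:mousk {A,D}; 4:skolmkegu {A,N}; 5:saabia {N}; 6:feetzuk {N}; 7:pim {A,D}.
Word 1 cannot be A — rule 3 would then fail for every completion. It is D.
Word 2 cannot be A — rule 4 would then fail for every completion. It is N.
Word 3 cannot be A — rule 4 would then fail for every completion. It is D.
Word 4 cannot be A — rule 4 would then fail for every completion. It is N.
Word 7 cannot be A — rule 4 would then fail for every completion. It is D.
The unique satisfying tagging is: D N D N N N D.
Check: rule 1 satisfied; rule 2 satisfied; rule 3 satisfied; rule 4 satisfied; rule 5 satisfied.

D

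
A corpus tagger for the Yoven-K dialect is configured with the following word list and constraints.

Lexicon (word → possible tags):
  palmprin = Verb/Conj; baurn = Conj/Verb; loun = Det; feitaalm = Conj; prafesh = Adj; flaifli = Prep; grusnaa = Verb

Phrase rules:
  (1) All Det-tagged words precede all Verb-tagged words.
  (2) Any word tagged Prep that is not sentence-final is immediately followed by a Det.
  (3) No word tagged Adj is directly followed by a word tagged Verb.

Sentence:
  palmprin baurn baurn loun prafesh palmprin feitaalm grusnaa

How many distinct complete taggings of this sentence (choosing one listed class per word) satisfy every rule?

1

Candidates per position — 1:palmprin {Verb,Conj}; 2:baurn {Conj,Verb}; 3:baurn {Conj,Verb}; 4:loun {Det}; 5:prafesh {Adj}; 6:palmprin {Verb,Conj}; 7:feitaalm {Conj}; 8:grusnaa {Verb}.
There are 16 candidate sequences in total.
The sequences that satisfy every rule: Conj Conj Conj Det Adj Conj Conj Verb.
Count = 1.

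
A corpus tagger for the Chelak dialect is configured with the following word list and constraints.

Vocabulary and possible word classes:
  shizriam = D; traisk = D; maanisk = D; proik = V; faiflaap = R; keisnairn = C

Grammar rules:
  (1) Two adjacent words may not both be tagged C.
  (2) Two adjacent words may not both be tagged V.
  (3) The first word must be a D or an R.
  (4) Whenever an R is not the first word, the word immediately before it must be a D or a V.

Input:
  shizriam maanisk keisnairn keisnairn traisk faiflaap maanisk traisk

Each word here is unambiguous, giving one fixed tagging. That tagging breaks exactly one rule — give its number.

1

Fixed tagging: D D C C D R D D.
Checking each rule: R1 ✗, R2 ✓, R3 ✓, R4 ✓.
Only rule 1 fails.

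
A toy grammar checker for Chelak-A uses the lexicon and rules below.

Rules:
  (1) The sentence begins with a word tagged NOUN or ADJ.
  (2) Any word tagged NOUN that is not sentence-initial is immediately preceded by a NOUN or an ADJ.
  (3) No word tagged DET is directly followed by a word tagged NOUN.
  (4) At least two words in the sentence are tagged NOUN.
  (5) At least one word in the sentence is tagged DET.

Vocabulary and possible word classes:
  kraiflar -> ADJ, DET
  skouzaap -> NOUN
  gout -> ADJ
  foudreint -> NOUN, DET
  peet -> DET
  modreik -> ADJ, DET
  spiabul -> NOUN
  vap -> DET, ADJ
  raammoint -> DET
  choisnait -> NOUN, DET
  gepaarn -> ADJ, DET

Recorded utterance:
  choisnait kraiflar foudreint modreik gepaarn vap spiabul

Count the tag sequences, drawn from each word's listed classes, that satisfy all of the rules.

Candidates per position — 1:choisnait {NOUN,DET}; 2:kraiflar {ADJ,DET}; 3:foudreint {NOUN,DET}; 4:modreik {ADJ,DET}; 5:gepaarn {ADJ,DET}; 6:vap {DET,ADJ}; 7:spiabul {NOUN}.
There are 64 candidate sequences in total.
Checking each against the rules leaves 11 sequences.
Count = 11.

11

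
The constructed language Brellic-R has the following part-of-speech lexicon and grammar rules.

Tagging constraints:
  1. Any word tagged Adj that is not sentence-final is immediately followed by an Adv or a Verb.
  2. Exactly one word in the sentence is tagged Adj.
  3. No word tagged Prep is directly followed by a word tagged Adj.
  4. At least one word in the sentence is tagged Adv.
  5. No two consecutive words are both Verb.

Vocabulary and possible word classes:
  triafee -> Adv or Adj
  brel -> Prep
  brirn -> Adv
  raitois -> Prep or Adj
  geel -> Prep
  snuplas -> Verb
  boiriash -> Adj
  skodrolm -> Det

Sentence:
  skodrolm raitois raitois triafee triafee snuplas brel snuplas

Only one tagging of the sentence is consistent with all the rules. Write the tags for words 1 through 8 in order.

Det Prep Prep Adv Adj Verb Prep Verb

Candidates per position — 1:skodrolm {Det}; 2:raitois {Prep,Adj}; 3:raitois {Prep,Adj}; 4:triafee {Adv,Adj}; 5:triafee {Adv,Adj}; 6:snuplas {Verb}; 7:brel {Prep}; 8:snuplas {Verb}.
Word 2 cannot be Adj — rule 1 would then fail for every completion. It is Prep.
Word 3 cannot be Adj — rule 3 would then fail for every completion. It is Prep.
Word 4 cannot be Adj — rule 3 would then fail for every completion. It is Adv.
Word 5 cannot be Adv — rule 2 would then fail for every completion. It is Adj.
So the tagging must be: Det Prep Prep Adv Adj Verb Prep Verb.
Verifying each rule — rule 1 ok; rule 2 ok; rule 3 ok; rule 4 ok; rule 5 ok.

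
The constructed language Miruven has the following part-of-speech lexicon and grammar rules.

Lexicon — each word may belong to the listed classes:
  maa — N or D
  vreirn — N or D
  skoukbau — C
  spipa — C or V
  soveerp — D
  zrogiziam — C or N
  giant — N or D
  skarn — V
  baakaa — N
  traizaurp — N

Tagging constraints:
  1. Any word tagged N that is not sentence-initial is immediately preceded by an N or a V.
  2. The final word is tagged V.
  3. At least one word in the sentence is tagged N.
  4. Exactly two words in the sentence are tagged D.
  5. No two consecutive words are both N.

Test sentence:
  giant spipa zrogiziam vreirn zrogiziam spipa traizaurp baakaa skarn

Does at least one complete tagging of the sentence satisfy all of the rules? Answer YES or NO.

Candidates per position — 1:giant {N,D}; 2:spipa {C,V}; 3:zrogiziam {C,N}; 4:vreirn {N,D}; 5:zrogiziam {C,N}; 6:spipa {C,V}; 7:traizaurp {N}; 8:baakaa {N}; 9:skarn {V}.
Rule 5 cannot be satisfied by any choice of tags from the lexicon.
So there is no consistent tagging.

NO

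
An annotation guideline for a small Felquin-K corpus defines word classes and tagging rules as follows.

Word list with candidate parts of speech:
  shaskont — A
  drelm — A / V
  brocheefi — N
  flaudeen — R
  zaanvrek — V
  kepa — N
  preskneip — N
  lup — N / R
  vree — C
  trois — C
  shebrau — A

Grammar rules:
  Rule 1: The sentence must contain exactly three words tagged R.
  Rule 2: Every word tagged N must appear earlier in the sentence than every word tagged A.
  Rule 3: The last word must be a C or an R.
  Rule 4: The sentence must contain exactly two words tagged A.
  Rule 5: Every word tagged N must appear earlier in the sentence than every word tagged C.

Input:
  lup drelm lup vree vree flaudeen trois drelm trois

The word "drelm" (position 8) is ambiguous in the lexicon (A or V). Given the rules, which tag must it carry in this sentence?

A

Candidates per position — 1:lup {N,R}; 2:drelm {A,V}; 3:lup {N,R}; 4:vree {C}; 5:vree {C}; 6:flaudeen {R}; 7:trois {C}; 8:drelm {A,V}; 9:trois {C}.
At position 1, choosing N makes rule 1 impossible to satisfy; hence R.
At position 2, choosing V makes rule 4 impossible to satisfy; hence A.
At position 3, choosing N makes rule 1 impossible to satisfy; hence R.
At position 8, choosing V makes rule 4 impossible to satisfy; hence A.
The only consistent sequence is: R A R C C R C A C.
Rule-by-rule: rule 1 ok; rule 2 ok; rule 3 ok; rule 4 ok; rule 5 ok.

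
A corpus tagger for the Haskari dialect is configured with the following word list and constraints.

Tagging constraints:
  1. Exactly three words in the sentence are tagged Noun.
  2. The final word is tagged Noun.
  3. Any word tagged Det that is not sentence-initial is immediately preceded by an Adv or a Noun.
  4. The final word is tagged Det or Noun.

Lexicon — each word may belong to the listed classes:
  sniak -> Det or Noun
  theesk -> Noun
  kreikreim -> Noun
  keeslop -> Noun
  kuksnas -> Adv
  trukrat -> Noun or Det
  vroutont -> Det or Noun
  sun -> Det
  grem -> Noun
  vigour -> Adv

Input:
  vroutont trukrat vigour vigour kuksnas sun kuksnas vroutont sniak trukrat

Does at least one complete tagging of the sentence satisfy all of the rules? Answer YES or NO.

Candidates per position — 1:vroutont {Det,Noun}; 2:trukrat {Noun,Det}; 3:vigour {Adv}; 4:vigour {Adv}; 5:kuksnas {Adv}; 6:sun {Det}; 7:kuksnas {Adv}; 8:vroutont {Det,Noun}; 9:sniak {Det,Noun}; 10:trukrat {Noun,Det}.
One satisfying assignment: Noun Det Adv Adv Adv Det Adv Det Noun Noun.
Check: rule 1 ✓; rule 2 ✓; rule 3 ✓; rule 4 ✓.

YES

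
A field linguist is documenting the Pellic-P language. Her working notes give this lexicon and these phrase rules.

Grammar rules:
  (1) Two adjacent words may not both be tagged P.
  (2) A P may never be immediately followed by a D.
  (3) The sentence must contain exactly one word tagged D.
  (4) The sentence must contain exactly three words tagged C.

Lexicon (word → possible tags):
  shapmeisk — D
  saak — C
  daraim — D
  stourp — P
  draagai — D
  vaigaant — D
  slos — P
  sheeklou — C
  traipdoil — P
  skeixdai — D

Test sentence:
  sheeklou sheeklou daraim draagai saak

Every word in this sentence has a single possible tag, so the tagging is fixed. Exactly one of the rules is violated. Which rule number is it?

3

Fixed tagging: C C D D C.
Checking each rule: R1 ✓, R2 ✓, R3 ✗, R4 ✓.
Only rule 3 fails.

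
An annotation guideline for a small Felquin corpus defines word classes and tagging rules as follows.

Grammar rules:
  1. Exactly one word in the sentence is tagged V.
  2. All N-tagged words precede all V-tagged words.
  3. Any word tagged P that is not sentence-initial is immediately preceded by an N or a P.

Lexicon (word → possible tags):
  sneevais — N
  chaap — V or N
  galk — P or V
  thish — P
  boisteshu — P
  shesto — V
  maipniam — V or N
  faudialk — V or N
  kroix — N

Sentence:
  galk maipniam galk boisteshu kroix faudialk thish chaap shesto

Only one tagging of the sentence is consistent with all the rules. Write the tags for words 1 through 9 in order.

P N P P N N P N V

Candidates per position — 1:galk {P,V}; 2:maipniam {V,N}; 3:galk {P,V}; 4:boisteshu {P}; 5:kroix {N}; 6:faudialk {V,N}; 7:thish {P}; 8:chaap {V,N}; 9:shesto {V}.
At position 1, choosing V makes rule 1 impossible to satisfy; hence P.
At position 2, choosing V makes rule 1 impossible to satisfy; hence N.
At position 3, choosing V makes rule 1 impossible to satisfy; hence P.
At position 6, choosing V makes rule 1 impossible to satisfy; hence N.
At position 8, choosing V makes rule 1 impossible to satisfy; hence N.
The only consistent sequence is: P N P P N N P N V.
Rule-by-rule: rule 1 holds; rule 2 holds; rule 3 holds.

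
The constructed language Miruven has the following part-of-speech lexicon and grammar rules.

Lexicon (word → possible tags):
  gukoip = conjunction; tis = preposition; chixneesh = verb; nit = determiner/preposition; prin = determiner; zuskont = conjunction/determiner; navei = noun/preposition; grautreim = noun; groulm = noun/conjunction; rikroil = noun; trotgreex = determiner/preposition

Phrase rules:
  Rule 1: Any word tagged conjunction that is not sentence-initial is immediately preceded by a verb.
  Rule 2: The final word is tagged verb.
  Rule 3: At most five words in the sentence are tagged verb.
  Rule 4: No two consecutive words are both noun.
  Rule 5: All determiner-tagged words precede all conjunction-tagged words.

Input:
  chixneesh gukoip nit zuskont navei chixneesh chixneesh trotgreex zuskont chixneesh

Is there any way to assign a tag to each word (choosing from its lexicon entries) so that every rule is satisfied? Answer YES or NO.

Candidates per position — 1:chixneesh {verb}; 2:gukoip {conjunction}; 3:nit {determiner,preposition}; 4:zuskont {conjunction,determiner}; 5:navei {noun,preposition}; 6:chixneesh {verb}; 7:chixneesh {verb}; 8:trotgreex {determiner,preposition}; 9:zuskont {conjunction,determiner}; 10:chixneesh {verb}.
Every candidate sequence violates at least one rule; no consistent tagging exists.

NO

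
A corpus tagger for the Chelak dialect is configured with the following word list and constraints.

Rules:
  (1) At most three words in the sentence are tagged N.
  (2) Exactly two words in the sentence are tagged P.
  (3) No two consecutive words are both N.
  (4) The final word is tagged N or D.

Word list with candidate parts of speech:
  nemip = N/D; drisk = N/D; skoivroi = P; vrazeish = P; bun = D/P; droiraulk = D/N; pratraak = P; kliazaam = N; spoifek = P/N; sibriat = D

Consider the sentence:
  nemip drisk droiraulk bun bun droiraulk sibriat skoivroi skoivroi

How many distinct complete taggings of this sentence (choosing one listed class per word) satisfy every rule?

Candidates per position — 1:nemip {N,D}; 2:drisk {N,D}; 3:droiraulk {D,N}; 4:bun {D,P}; 5:bun {D,P}; 6:droiraulk {D,N}; 7:sibriat {D}; 8:skoivroi {P}; 9:skoivroi {P}.
There are 64 candidate sequences in total.
Rule 4 cannot be satisfied by any choice of tags from the lexicon.
So there is no consistent tagging.
Count = 0.

0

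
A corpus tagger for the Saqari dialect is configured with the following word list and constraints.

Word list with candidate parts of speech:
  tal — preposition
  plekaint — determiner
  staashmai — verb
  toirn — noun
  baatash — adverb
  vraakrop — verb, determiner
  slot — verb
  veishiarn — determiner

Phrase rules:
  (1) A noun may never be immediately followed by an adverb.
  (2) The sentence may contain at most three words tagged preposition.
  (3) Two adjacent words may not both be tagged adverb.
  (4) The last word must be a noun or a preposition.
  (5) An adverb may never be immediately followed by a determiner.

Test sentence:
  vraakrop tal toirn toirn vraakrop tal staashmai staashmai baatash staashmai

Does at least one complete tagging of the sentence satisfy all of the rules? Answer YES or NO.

Candidates per position — 1:vraakrop {verb,determiner}; 2:tal {preposition}; 3:toirn {noun}; 4:toirn {noun}; 5:vraakrop {verb,determiner}; 6:tal {preposition}; 7:staashmai {verb}; 8:staashmai {verb}; 9:baatash {adverb}; 10:staashmai {verb}.
Rule 4 cannot be satisfied by any choice of tags from the lexicon.
So there is no consistent tagging.

NO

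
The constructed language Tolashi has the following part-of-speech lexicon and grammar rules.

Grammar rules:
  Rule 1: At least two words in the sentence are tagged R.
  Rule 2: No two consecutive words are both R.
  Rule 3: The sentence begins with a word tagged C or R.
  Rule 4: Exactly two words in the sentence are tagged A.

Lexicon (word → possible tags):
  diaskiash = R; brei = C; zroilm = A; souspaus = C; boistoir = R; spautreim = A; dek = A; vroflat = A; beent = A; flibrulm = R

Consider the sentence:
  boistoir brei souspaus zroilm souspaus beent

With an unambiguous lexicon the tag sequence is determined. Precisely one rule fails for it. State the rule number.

Fixed tagging: R C C A C A.
Applying the rules: R1 fail, R2 pass, R3 pass, R4 pass.
Only rule 1 fails.

1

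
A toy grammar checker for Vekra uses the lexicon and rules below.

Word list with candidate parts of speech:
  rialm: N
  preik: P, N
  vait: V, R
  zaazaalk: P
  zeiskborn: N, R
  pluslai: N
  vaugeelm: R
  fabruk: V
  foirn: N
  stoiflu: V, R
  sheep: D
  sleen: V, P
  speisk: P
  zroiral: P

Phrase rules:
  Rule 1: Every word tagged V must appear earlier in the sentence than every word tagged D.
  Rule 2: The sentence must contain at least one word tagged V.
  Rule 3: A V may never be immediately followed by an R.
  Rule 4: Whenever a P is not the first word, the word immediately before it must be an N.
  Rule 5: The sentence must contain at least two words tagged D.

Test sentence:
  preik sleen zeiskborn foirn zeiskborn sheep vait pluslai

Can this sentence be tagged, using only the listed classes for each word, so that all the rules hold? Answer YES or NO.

Candidates per position — 1:preik {P,N}; 2:sleen {V,P}; 3:zeiskborn {N,R}; 4:foirn {N}; 5:zeiskborn {N,R}; 6:sheep {D}; 7:vait {V,R}; 8:pluslai {N}.
Rule 5 cannot be satisfied by any choice of tags from the lexicon.
So there is no consistent tagging.

NO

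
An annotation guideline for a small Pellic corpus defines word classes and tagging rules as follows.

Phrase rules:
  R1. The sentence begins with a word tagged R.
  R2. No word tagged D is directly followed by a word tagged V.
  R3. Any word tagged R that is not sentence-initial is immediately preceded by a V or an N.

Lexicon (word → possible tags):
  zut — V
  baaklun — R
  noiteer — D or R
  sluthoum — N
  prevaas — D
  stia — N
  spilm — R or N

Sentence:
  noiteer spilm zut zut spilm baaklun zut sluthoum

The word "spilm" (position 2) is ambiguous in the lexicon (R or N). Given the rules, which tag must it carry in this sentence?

N

Candidates per position — 1:noiteer {D,R}; 2:spilm {R,N}; 3:zut {V}; 4:zut {V}; 5:spilm {R,N}; 6:baaklun {R}; 7:zut {V}; 8:sluthoum {N}.
If word 1 were D, no tagging could satisfy rule 1; so word 1 is R.
If word 2 were R, no tagging could satisfy rule 3; so word 2 is N.
If word 5 were R, no tagging could satisfy rule 3; so word 5 is N.
That leaves exactly one tagging: R N V V N R V N.
Verifying each rule — rule 1 ✓; rule 2 ✓; rule 3 ✓.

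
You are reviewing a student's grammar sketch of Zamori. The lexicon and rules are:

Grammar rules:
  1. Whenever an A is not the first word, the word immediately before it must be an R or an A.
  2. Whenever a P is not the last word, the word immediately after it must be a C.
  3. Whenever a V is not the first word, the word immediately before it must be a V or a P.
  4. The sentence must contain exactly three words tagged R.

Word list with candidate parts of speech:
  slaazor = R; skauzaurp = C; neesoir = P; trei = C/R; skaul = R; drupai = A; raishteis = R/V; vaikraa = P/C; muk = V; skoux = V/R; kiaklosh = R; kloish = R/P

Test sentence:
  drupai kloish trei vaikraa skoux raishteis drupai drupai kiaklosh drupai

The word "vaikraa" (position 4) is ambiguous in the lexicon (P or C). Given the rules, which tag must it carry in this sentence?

C

Candidates per position — 1:drupai {A}; 2:kloish {R,P}; 3:trei {C,R}; 4:vaikraa {P,C}; 5:skoux {V,R}; 6:raishteis {R,V}; 7:drupai {A}; 8:drupai {A}; 9:kiaklosh {R}; 10:drupai {A}.
Word 4 cannot be P — rule 2 would then fail for every completion. It is C.
Word 5 cannot be V — rule 3 would then fail for every completion. It is R.
Word 6 cannot be V — rule 1 would then fail for every completion. It is R.
Word 2 cannot be R — rule 4 would then fail for every completion. It is P.
Word 3 cannot be R — rule 2 would then fail for every completion. It is C.
That leaves exactly one tagging: A P C C R R A A R A.
Check: rule 1 satisfied; rule 2 satisfied; rule 3 satisfied; rule 4 satisfied.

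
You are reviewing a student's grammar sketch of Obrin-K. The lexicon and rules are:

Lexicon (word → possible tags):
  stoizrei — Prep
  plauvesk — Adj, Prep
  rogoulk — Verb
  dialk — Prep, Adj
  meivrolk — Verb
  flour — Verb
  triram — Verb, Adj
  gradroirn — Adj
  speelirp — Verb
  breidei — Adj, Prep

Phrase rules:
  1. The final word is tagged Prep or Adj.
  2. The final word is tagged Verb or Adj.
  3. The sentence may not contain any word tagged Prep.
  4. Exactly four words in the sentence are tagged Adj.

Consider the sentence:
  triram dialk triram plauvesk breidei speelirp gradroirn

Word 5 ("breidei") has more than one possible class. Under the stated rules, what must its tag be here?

Candidates per position — 1:triram {Verb,Adj}; 2:dialk {Prep,Adj}; 3:triram {Verb,Adj}; 4:plauvesk {Adj,Prep}; 5:breidei {Adj,Prep}; 6:speelirp {Verb}; 7:gradroirn {Adj}.
If word 2 were Prep, no tagging could satisfy rule 3; so word 2 is Adj.
If word 4 were Prep, no tagging could satisfy rule 3; so word 4 is Adj.
If word 5 were Prep, no tagging could satisfy rule 3; so word 5 is Adj.
If word 1 were Adj, no tagging could satisfy rule 4; so word 1 is Verb.
If word 3 were Adj, no tagging could satisfy rule 4; so word 3 is Verb.
That leaves exactly one tagging: Verb Adj Verb Adj Adj Verb Adj.
Verifying each rule — rule 1 holds; rule 2 holds; rule 3 holds; rule 4 holds.

Adj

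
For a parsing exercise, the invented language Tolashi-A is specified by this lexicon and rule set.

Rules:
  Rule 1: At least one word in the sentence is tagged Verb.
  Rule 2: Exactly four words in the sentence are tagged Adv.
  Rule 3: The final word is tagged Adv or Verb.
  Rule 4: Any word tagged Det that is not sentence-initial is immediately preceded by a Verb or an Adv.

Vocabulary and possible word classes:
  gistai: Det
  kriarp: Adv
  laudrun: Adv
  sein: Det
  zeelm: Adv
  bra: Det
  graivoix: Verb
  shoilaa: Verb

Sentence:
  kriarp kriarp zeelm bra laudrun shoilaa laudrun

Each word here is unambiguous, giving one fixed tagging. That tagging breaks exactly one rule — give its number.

Fixed tagging: Adv Adv Adv Det Adv Verb Adv.
Rule check: R1 ok, R2 fails, R3 ok, R4 ok.
Only rule 2 fails.

2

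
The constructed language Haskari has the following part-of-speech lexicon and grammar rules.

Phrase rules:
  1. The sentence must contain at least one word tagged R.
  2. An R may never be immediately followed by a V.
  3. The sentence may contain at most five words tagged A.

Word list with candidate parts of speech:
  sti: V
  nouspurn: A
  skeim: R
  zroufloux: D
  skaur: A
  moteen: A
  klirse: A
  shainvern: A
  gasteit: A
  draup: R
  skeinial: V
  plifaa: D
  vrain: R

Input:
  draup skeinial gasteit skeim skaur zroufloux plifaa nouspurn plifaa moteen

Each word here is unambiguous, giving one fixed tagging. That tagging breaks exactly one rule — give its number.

2

Fixed tagging: R V A R A D D A D A.
Rule check: R1 holds, R2 violated, R3 holds.
Only rule 2 fails.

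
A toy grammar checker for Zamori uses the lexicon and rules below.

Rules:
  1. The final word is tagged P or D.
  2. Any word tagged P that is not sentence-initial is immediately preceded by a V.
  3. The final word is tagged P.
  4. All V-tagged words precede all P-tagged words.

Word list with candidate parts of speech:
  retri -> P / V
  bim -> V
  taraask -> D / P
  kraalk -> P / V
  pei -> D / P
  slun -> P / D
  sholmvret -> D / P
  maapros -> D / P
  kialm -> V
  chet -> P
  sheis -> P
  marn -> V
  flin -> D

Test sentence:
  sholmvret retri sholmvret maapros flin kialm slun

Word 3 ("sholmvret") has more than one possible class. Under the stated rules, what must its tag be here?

D

Candidates per position — 1:sholmvret {D,P}; 2:retri {P,V}; 3:sholmvret {D,P}; 4:maapros {D,P}; 5:flin {D}; 6:kialm {V}; 7:slun {P,D}.
Position 1: tagging it P would leave rule 4 unsatisfiable, so it must be D.
Position 2: tagging it P would leave rule 2 unsatisfiable, so it must be V.
Position 3: tagging it P would leave rule 4 unsatisfiable, so it must be D.
Position 4: tagging it P would leave rule 2 unsatisfiable, so it must be D.
Position 7: tagging it D would leave rule 3 unsatisfiable, so it must be P.
The only consistent sequence is: D V D D D V P.
Check: rule 1 ok; rule 2 ok; rule 3 ok; rule 4 ok.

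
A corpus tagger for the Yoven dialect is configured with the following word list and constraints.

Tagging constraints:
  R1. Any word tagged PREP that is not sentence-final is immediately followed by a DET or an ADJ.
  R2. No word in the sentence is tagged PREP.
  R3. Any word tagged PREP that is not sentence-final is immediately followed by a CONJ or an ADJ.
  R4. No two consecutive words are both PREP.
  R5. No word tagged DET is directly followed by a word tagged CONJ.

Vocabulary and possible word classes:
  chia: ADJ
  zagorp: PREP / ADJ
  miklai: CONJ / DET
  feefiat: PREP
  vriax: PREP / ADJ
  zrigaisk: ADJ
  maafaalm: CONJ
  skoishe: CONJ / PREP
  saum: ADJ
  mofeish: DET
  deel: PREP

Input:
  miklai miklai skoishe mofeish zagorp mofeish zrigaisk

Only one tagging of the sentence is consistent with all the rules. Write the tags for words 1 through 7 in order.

Candidates per position — 1:miklai {CONJ,DET}; 2:miklai {CONJ,DET}; 3:skoishe {CONJ,PREP}; 4:mofeish {DET}; 5:zagorp {PREP,ADJ}; 6:mofeish {DET}; 7:zrigaisk {ADJ}.
Word 3 cannot be PREP — rule 2 would then fail for every completion. It is CONJ.
Word 5 cannot be PREP — rule 2 would then fail for every completion. It is ADJ.
Word 1 cannot be DET — rule 5 would then fail for every completion. It is CONJ.
Word 2 cannot be DET — rule 5 would then fail for every completion. It is CONJ.
That leaves exactly one tagging: CONJ CONJ CONJ DET ADJ DET ADJ.
Checking: rule 1 holds; rule 2 holds; rule 3 holds; rule 4 holds; rule 5 holds.

CONJ CONJ CONJ DET ADJ DET ADJ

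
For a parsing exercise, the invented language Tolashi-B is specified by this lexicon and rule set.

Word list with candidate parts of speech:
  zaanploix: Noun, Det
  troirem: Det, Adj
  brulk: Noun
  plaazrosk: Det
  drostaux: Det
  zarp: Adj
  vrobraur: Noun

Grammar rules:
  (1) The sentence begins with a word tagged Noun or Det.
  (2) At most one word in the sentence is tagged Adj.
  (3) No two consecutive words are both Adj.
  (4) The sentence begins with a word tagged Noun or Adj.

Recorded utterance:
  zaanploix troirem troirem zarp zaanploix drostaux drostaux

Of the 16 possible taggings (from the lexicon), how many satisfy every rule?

2

Candidates per position — 1:zaanploix {Noun,Det}; 2:troirem {Det,Adj}; 3:troirem {Det,Adj}; 4:zarp {Adj}; 5:zaanploix {Noun,Det}; 6:drostaux {Det}; 7:drostaux {Det}.
There are 16 candidate sequences in total.
The sequences that satisfy every rule: Noun Det Det Adj Noun Det Det; Noun Det Det Adj Det Det Det.
Count = 2.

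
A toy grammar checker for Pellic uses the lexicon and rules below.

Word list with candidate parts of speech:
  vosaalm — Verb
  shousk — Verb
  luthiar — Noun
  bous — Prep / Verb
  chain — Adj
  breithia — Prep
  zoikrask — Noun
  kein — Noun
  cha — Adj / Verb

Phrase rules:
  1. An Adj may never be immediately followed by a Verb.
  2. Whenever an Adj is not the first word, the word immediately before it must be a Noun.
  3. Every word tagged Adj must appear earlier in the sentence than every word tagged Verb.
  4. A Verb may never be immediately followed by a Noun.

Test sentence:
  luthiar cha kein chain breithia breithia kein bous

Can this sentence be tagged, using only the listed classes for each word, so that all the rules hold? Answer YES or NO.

YES

Candidates per position — 1:luthiar {Noun}; 2:cha {Adj,Verb}; 3:kein {Noun}; 4:chain {Adj}; 5:breithia {Prep}; 6:breithia {Prep}; 7:kein {Noun}; 8:bous {Prep,Verb}.
One satisfying assignment: Noun Adj Noun Adj Prep Prep Noun Verb.
Verifying each rule — rule 1 ok; rule 2 ok; rule 3 ok; rule 4 ok.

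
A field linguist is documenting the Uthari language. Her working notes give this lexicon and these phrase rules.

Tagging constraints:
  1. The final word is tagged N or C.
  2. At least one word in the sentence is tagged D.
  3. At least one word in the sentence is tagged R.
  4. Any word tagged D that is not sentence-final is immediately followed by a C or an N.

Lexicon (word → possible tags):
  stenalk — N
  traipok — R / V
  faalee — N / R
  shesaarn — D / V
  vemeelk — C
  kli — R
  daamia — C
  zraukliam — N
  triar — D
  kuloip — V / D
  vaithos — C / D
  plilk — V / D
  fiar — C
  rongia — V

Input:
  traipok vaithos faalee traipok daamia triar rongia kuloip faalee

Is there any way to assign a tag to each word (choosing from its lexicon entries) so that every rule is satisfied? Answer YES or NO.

NO

Candidates per position — 1:traipok {R,V}; 2:vaithos {C,D}; 3:faalee {N,R}; 4:traipok {R,V}; 5:daamia {C}; 6:triar {D}; 7:rongia {V}; 8:kuloip {V,D}; 9:faalee {N,R}.
Rule 4 cannot be satisfied by any choice of tags from the lexicon.
So there is no consistent tagging.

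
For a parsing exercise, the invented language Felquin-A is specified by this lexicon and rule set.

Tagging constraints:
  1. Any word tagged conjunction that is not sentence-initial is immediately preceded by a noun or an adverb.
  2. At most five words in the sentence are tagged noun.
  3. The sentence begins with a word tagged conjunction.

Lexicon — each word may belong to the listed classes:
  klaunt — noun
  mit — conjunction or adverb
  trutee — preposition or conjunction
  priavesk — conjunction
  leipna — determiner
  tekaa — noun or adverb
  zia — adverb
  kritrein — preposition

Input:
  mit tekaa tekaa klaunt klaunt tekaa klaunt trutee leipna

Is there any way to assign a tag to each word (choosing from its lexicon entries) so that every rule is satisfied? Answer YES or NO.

Candidates per position — 1:mit {conjunction,adverb}; 2:tekaa {noun,adverb}; 3:tekaa {noun,adverb}; 4:klaunt {noun}; 5:klaunt {noun}; 6:tekaa {noun,adverb}; 7:klaunt {noun}; 8:trutee {preposition,conjunction}; 9:leipna {determiner}.
One satisfying assignment: conjunction noun adverb noun noun adverb noun conjunction determiner.
Rule-by-rule: rule 1 ok; rule 2 ok; rule 3 ok.

YES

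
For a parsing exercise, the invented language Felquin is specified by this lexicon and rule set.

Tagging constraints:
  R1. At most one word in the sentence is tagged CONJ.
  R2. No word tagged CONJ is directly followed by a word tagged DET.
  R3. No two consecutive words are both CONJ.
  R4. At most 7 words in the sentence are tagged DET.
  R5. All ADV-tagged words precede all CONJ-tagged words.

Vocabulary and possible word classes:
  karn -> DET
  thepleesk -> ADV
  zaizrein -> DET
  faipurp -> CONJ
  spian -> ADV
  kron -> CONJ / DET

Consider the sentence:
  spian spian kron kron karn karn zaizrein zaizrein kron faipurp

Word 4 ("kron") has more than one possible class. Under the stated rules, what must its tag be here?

Candidates per position — 1:spian {ADV}; 2:spian {ADV}; 3:kron {CONJ,DET}; 4:kron {CONJ,DET}; 5:karn {DET}; 6:karn {DET}; 7:zaizrein {DET}; 8:zaizrein {DET}; 9:kron {CONJ,DET}; 10:faipurp {CONJ}.
If word 3 were CONJ, no tagging could satisfy rule 1; so word 3 is DET.
If word 4 were CONJ, no tagging could satisfy rule 1; so word 4 is DET.
If word 9 were CONJ, no tagging could satisfy rule 1; so word 9 is DET.
The only consistent sequence is: ADV ADV DET DET DET DET DET DET DET CONJ.
Check: rule 1 ✓; rule 2 ✓; rule 3 ✓; rule 4 ✓; rule 5 ✓.

DET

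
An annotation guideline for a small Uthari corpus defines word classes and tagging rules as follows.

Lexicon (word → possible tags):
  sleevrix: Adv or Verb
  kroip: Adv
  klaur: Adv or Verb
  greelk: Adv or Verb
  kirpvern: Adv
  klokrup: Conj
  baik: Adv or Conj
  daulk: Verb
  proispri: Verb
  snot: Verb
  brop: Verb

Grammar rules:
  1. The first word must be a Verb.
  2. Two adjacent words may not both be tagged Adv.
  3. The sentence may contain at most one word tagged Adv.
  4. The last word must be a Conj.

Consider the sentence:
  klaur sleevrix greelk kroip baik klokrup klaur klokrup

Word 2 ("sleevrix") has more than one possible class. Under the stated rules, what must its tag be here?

Verb

Candidates per position — 1:klaur {Adv,Verb}; 2:sleevrix {Adv,Verb}; 3:greelk {Adv,Verb}; 4:kroip {Adv}; 5:baik {Adv,Conj}; 6:klokrup {Conj}; 7:klaur {Adv,Verb}; 8:klokrup {Conj}.
Position 1: Adv is ruled out by rule 1; that leaves Verb.
Position 2: Adv is ruled out by rule 3; that leaves Verb.
Position 3: Adv is ruled out by rule 2; that leaves Verb.
Position 5: Adv is ruled out by rule 2; that leaves Conj.
Position 7: Adv is ruled out by rule 3; that leaves Verb.
That leaves exactly one tagging: Verb Verb Verb Adv Conj Conj Verb Conj.
Check: rule 1 ok; rule 2 ok; rule 3 ok; rule 4 ok.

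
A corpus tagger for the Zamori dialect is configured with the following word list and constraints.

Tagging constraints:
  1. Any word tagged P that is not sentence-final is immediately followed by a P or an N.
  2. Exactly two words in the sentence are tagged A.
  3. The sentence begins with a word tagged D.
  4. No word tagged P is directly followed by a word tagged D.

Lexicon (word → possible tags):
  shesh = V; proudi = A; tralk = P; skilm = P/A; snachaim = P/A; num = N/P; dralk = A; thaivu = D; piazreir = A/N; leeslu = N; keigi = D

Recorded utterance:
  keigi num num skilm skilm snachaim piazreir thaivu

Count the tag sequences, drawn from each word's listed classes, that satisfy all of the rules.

2

Candidates per position — 1:keigi {D}; 2:num {N,P}; 3:num {N,P}; 4:skilm {P,A}; 5:skilm {P,A}; 6:snachaim {P,A}; 7:piazreir {A,N}; 8:thaivu {D}.
There are 64 candidate sequences in total.
The sequences that satisfy every rule: D N N A A P N D; D P N A A P N D.
Count = 2.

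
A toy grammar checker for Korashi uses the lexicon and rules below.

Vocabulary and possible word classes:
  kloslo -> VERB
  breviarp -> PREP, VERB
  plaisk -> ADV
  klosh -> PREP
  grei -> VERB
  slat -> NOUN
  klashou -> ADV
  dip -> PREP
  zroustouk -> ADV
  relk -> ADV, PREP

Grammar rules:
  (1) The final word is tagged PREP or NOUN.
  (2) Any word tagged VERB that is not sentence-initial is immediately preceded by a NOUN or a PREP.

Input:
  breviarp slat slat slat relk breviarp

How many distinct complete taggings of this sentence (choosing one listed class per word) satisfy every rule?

4

Candidates per position — 1:breviarp {PREP,VERB}; 2:slat {NOUN}; 3:slat {NOUN}; 4:slat {NOUN}; 5:relk {ADV,PREP}; 6:breviarp {PREP,VERB}.
There are 8 candidate sequences in total.
The sequences that satisfy every rule: PREP NOUN NOUN NOUN ADV PREP; PREP NOUN NOUN NOUN PREP PREP; VERB NOUN NOUN NOUN ADV PREP; VERB NOUN NOUN NOUN PREP PREP.
Count = 4.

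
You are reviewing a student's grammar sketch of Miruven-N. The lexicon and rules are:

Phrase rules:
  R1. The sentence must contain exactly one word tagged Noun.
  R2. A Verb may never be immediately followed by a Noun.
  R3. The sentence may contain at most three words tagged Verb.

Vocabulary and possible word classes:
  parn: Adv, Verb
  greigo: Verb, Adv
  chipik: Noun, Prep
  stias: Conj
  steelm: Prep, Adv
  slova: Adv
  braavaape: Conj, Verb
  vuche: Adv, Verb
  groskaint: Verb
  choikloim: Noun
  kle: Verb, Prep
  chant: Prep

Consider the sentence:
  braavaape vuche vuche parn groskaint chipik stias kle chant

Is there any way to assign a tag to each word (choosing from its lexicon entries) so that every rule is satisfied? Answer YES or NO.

NO

Candidates per position — 1:braavaape {Conj,Verb}; 2:vuche {Adv,Verb}; 3:vuche {Adv,Verb}; 4:parn {Adv,Verb}; 5:groskaint {Verb}; 6:chipik {Noun,Prep}; 7:stias {Conj}; 8:kle {Verb,Prep}; 9:chant {Prep}.
Every candidate sequence violates at least one rule; no consistent tagging exists.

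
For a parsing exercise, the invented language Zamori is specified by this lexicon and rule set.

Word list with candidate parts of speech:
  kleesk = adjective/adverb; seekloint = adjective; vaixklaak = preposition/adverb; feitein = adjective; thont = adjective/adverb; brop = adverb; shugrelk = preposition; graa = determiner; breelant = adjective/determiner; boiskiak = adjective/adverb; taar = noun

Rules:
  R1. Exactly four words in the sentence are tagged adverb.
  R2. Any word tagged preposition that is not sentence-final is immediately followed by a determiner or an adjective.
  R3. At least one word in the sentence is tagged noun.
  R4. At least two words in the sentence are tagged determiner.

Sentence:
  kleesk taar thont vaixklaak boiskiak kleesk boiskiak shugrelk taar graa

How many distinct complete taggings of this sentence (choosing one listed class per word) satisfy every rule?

0

Candidates per position — 1:kleesk {adjective,adverb}; 2:taar {noun}; 3:thont {adjective,adverb}; 4:vaixklaak {preposition,adverb}; 5:boiskiak {adjective,adverb}; 6:kleesk {adjective,adverb}; 7:boiskiak {adjective,adverb}; 8:shugrelk {preposition}; 9:taar {noun}; 10:graa {determiner}.
There are 64 candidate sequences in total.
Rule 2 cannot be satisfied by any choice of tags from the lexicon.
So there is no consistent tagging.
Count = 0.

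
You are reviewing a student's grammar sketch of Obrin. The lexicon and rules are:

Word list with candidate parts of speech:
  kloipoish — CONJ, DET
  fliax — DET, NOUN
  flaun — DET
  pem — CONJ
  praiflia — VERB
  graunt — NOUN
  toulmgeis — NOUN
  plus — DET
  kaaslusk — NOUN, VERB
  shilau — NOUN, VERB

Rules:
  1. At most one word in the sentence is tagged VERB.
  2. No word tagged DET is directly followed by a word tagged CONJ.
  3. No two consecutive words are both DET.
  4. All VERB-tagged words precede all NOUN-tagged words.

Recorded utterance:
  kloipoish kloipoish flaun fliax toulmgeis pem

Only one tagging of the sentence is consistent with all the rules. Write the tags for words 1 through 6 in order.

Candidates per position — 1:kloipoish {CONJ,DET}; 2:kloipoish {CONJ,DET}; 3:flaun {DET}; 4:fliax {DET,NOUN}; 5:toulmgeis {NOUN}; 6:pem {CONJ}.
Position 2: DET is ruled out by rule 3; that leaves CONJ.
Position 4: DET is ruled out by rule 3; that leaves NOUN.
Position 1: DET is ruled out by rule 2; that leaves CONJ.
The only consistent sequence is: CONJ CONJ DET NOUN NOUN CONJ.
Checking: rule 1 satisfied; rule 2 satisfied; rule 3 satisfied; rule 4 satisfied.

CONJ CONJ DET NOUN NOUN CONJ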